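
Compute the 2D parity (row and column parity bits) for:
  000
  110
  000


Row parities: 000
Column parities: 110

Row P: 000, Col P: 110, Corner: 0


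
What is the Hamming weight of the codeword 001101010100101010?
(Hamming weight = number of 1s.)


Counting 1s in 001101010100101010

8


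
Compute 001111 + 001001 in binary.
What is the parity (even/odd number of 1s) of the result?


001111 = 15
001001 = 9
Sum = 24 = 11000
1s count = 2

even parity (2 ones in 11000)


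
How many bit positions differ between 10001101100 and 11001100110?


XOR: 01000001010
Count of 1s: 3

3


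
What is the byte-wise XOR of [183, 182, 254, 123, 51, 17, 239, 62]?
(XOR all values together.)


XOR chain: 183 ^ 182 ^ 254 ^ 123 ^ 51 ^ 17 ^ 239 ^ 62 = 119

119


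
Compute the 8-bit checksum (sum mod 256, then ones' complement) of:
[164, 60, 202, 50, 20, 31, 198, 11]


Sum = 736 mod 256 = 224
Complement = 31

31


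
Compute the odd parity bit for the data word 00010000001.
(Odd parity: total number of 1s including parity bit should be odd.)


Number of 1s in data: 2
Parity bit: 1

1


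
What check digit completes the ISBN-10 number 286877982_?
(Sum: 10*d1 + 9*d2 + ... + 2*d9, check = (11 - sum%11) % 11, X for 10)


Weighted sum: 337
337 mod 11 = 7

Check digit: 4


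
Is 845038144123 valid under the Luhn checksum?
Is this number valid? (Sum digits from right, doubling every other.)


Luhn sum = 48
48 mod 10 = 8

Invalid (Luhn sum mod 10 = 8)


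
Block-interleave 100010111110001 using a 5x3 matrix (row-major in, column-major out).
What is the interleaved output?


Matrix:
  100
  010
  111
  110
  001
Read columns: 101100111000101

101100111000101


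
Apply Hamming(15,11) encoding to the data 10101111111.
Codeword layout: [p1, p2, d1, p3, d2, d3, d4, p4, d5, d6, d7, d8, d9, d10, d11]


Parity bits: p1=1, p2=0, p3=1, p4=1

101101011111111


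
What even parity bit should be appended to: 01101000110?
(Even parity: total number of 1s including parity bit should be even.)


Number of 1s in data: 5
Parity bit: 1

1


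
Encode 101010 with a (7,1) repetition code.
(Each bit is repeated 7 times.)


Each bit -> 7 copies

111111100000001111111000000011111110000000


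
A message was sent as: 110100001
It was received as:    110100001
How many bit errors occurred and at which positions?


XOR: 000000000

0 errors (received matches sent)


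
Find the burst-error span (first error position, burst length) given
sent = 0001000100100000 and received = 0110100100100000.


XOR: 0111100000000000

Burst at position 1, length 4


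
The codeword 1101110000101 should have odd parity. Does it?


Number of 1s: 7

Yes, parity is correct (7 ones)


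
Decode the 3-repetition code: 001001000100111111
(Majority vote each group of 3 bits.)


Groups: 001, 001, 000, 100, 111, 111
Majority votes: 000011

000011


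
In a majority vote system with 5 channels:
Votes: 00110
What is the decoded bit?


Ones: 2 out of 5
Threshold: 3

0 (2/5 voted 1)


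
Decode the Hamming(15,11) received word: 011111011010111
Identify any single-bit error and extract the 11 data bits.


Syndrome = 0: no error detected

Data: 11101010111 (no errors)


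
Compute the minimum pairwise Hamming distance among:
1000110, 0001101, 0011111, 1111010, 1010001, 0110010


Comparing all pairs, minimum distance: 2
Can detect 1 errors, correct 0 errors

2


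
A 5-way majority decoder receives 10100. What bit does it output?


Ones: 2 out of 5
Threshold: 3

0 (2/5 voted 1)


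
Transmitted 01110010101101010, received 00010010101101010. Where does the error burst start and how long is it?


XOR: 01100000000000000

Burst at position 1, length 2


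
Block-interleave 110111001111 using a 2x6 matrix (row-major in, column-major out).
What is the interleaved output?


Matrix:
  110111
  001111
Read columns: 101001111111

101001111111


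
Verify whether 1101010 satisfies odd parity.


Number of 1s: 4

No, parity error (4 ones)


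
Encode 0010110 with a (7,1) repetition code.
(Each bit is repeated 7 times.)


Each bit -> 7 copies

0000000000000011111110000000111111111111110000000


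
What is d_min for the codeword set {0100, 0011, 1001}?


Comparing all pairs, minimum distance: 2
Can detect 1 errors, correct 0 errors

2


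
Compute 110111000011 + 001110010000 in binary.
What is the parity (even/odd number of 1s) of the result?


110111000011 = 3523
001110010000 = 912
Sum = 4435 = 1000101010011
1s count = 6

even parity (6 ones in 1000101010011)


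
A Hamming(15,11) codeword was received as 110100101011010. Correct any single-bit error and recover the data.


Syndrome = 0: no error detected

Data: 00011011010 (no errors)


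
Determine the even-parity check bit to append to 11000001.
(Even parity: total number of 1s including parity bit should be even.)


Number of 1s in data: 3
Parity bit: 1

1


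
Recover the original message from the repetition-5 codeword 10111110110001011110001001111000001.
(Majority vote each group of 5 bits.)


Groups: 10111, 11011, 00010, 11110, 00100, 11110, 00001
Majority votes: 1101010

1101010


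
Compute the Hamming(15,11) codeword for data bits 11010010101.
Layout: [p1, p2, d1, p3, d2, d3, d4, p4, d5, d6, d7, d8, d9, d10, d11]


Parity bits: p1=0, p2=0, p3=0, p4=1

001010110010101


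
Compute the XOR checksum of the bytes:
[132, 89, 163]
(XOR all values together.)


XOR chain: 132 ^ 89 ^ 163 = 126

126


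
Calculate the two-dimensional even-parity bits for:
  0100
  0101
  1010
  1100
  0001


Row parities: 10001
Column parities: 0110

Row P: 10001, Col P: 0110, Corner: 0


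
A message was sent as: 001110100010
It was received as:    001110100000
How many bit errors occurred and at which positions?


XOR: 000000000010

1 error(s) at position(s): 10


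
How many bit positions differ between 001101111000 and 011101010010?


XOR: 010000101010
Count of 1s: 4

4


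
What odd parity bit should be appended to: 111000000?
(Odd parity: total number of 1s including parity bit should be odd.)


Number of 1s in data: 3
Parity bit: 0

0


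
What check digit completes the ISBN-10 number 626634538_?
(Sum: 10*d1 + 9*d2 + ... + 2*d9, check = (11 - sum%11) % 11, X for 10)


Weighted sum: 251
251 mod 11 = 9

Check digit: 2


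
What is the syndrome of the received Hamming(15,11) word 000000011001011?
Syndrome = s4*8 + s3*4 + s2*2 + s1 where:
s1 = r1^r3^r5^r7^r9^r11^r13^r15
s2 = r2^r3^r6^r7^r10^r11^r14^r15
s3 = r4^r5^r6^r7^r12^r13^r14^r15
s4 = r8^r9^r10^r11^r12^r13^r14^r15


s1=0, s2=0, s3=1, s4=1

Syndrome = 12 (error at position 12)


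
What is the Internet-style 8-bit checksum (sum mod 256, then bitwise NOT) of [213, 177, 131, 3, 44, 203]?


Sum = 771 mod 256 = 3
Complement = 252

252


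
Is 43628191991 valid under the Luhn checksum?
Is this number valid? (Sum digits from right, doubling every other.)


Luhn sum = 60
60 mod 10 = 0

Valid (Luhn sum mod 10 = 0)


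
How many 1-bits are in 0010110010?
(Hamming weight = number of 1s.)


Counting 1s in 0010110010

4


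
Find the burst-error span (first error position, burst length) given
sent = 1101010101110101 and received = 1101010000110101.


XOR: 0000000101000000

Burst at position 7, length 3


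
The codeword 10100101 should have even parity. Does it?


Number of 1s: 4

Yes, parity is correct (4 ones)


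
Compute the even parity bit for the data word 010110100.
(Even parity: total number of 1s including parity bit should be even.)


Number of 1s in data: 4
Parity bit: 0

0


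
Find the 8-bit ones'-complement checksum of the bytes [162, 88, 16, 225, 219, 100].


Sum = 810 mod 256 = 42
Complement = 213

213


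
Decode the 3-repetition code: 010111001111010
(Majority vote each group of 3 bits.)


Groups: 010, 111, 001, 111, 010
Majority votes: 01010

01010


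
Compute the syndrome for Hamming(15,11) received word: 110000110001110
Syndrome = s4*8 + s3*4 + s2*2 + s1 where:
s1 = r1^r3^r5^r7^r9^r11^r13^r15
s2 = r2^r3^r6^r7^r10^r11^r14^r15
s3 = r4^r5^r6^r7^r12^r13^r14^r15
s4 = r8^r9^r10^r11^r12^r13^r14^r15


s1=1, s2=1, s3=0, s4=0

Syndrome = 3 (error at position 3)


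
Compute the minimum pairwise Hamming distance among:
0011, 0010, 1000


Comparing all pairs, minimum distance: 1
Can detect 0 errors, correct 0 errors

1


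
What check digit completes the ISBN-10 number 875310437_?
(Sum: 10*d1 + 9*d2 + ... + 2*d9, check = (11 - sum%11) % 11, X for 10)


Weighted sum: 249
249 mod 11 = 7

Check digit: 4


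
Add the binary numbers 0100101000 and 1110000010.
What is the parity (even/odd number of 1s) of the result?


0100101000 = 296
1110000010 = 898
Sum = 1194 = 10010101010
1s count = 5

odd parity (5 ones in 10010101010)


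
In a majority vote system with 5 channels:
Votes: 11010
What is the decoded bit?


Ones: 3 out of 5
Threshold: 3

1 (3/5 voted 1)


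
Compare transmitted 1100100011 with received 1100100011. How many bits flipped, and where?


XOR: 0000000000

0 errors (received matches sent)


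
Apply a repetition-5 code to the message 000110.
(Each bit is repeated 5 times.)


Each bit -> 5 copies

000000000000000111111111100000


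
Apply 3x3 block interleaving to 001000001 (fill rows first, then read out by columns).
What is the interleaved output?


Matrix:
  001
  000
  001
Read columns: 000000101

000000101


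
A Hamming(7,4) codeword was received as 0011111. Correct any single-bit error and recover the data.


Syndrome = 3: error at position 3

Data: 0111 (corrected bit 3)


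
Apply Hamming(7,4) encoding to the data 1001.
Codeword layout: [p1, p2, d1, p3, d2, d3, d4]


Parity bits: p1=0, p2=0, p3=1

0011001


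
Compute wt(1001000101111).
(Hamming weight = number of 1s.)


Counting 1s in 1001000101111

7


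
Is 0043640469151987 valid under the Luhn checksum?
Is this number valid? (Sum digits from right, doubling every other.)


Luhn sum = 66
66 mod 10 = 6

Invalid (Luhn sum mod 10 = 6)


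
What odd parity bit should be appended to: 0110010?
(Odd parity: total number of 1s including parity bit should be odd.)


Number of 1s in data: 3
Parity bit: 0

0


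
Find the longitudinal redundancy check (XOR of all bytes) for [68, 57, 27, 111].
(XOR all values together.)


XOR chain: 68 ^ 57 ^ 27 ^ 111 = 9

9


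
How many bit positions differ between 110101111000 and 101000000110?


XOR: 011101111110
Count of 1s: 9

9


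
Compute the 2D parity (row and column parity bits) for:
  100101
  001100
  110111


Row parities: 101
Column parities: 011110

Row P: 101, Col P: 011110, Corner: 0


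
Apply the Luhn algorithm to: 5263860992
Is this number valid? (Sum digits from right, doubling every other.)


Luhn sum = 42
42 mod 10 = 2

Invalid (Luhn sum mod 10 = 2)


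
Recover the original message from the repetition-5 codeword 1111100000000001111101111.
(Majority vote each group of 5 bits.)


Groups: 11111, 00000, 00000, 11111, 01111
Majority votes: 10011

10011


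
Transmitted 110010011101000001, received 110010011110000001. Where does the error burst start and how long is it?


XOR: 000000000011000000

Burst at position 10, length 2


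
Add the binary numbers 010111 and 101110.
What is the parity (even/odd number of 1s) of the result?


010111 = 23
101110 = 46
Sum = 69 = 1000101
1s count = 3

odd parity (3 ones in 1000101)


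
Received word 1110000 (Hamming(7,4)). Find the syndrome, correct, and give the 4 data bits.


Syndrome = 0: no error detected

Data: 1000 (no errors)


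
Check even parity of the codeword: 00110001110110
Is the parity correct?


Number of 1s: 7

No, parity error (7 ones)


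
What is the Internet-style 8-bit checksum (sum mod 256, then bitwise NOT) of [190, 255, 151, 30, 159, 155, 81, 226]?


Sum = 1247 mod 256 = 223
Complement = 32

32


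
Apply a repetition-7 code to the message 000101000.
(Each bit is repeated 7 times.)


Each bit -> 7 copies

000000000000000000000111111100000001111111000000000000000000000


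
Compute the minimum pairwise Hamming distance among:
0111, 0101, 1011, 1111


Comparing all pairs, minimum distance: 1
Can detect 0 errors, correct 0 errors

1


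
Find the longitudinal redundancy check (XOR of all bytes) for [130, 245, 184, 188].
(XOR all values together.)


XOR chain: 130 ^ 245 ^ 184 ^ 188 = 115

115


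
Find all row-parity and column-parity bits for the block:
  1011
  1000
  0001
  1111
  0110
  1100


Row parities: 111000
Column parities: 0111

Row P: 111000, Col P: 0111, Corner: 1


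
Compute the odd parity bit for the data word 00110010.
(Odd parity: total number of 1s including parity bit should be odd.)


Number of 1s in data: 3
Parity bit: 0

0


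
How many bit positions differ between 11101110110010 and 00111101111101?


XOR: 11010011001111
Count of 1s: 9

9


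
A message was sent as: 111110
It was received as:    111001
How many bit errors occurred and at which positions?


XOR: 000111

3 error(s) at position(s): 3, 4, 5


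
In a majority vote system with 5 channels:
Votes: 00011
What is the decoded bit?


Ones: 2 out of 5
Threshold: 3

0 (2/5 voted 1)


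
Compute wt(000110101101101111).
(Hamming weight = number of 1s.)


Counting 1s in 000110101101101111

11


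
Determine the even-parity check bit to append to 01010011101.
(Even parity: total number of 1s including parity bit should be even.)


Number of 1s in data: 6
Parity bit: 0

0


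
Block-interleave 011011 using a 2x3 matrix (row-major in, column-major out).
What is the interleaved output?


Matrix:
  011
  011
Read columns: 001111

001111


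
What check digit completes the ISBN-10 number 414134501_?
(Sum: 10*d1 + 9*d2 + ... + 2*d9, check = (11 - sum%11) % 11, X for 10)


Weighted sum: 148
148 mod 11 = 5

Check digit: 6


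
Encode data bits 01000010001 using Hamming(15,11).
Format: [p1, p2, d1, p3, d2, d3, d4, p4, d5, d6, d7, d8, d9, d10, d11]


Parity bits: p1=1, p2=0, p3=0, p4=0

100010000010001


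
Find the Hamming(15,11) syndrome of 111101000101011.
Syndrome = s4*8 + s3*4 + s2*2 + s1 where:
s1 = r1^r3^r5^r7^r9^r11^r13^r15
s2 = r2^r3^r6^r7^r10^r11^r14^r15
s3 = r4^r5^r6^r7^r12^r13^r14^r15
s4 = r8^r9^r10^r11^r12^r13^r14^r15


s1=1, s2=0, s3=1, s4=0

Syndrome = 5 (error at position 5)


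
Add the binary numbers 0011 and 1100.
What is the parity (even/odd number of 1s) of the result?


0011 = 3
1100 = 12
Sum = 15 = 1111
1s count = 4

even parity (4 ones in 1111)


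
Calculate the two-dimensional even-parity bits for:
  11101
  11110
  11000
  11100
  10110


Row parities: 00011
Column parities: 10001

Row P: 00011, Col P: 10001, Corner: 0


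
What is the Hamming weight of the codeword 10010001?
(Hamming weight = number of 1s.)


Counting 1s in 10010001

3


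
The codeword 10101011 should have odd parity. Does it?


Number of 1s: 5

Yes, parity is correct (5 ones)


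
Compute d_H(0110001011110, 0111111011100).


XOR: 0001110000010
Count of 1s: 4

4


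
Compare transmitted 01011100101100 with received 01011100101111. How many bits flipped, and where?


XOR: 00000000000011

2 error(s) at position(s): 12, 13


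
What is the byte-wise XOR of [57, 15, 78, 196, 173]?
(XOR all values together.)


XOR chain: 57 ^ 15 ^ 78 ^ 196 ^ 173 = 17

17


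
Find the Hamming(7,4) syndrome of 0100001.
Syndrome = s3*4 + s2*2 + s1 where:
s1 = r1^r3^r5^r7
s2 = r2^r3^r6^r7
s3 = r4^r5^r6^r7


s1=1, s2=0, s3=1

Syndrome = 5 (error at position 5)


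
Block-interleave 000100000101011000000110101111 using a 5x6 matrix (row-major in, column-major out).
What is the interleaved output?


Matrix:
  000100
  000101
  011000
  000110
  101111
Read columns: 000010010000101110110001101001

000010010000101110110001101001


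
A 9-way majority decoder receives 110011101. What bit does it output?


Ones: 6 out of 9
Threshold: 5

1 (6/9 voted 1)


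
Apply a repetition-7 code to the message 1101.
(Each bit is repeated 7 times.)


Each bit -> 7 copies

1111111111111100000001111111


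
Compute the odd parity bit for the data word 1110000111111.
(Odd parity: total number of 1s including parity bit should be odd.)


Number of 1s in data: 9
Parity bit: 0

0


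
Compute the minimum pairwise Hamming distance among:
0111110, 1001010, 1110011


Comparing all pairs, minimum distance: 4
Can detect 3 errors, correct 1 errors

4


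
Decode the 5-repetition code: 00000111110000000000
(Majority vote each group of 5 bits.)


Groups: 00000, 11111, 00000, 00000
Majority votes: 0100

0100


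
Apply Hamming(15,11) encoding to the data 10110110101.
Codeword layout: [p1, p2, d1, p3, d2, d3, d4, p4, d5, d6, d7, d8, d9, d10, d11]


Parity bits: p1=1, p2=0, p3=0, p4=0

101001100110101


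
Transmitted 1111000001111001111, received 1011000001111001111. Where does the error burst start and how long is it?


XOR: 0100000000000000000

Burst at position 1, length 1


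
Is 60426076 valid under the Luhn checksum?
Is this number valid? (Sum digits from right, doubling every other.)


Luhn sum = 27
27 mod 10 = 7

Invalid (Luhn sum mod 10 = 7)


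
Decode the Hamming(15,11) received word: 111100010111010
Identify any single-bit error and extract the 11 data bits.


Syndrome = 15: error at position 15

Data: 10000111011 (corrected bit 15)


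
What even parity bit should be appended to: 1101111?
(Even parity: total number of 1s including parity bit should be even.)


Number of 1s in data: 6
Parity bit: 0

0


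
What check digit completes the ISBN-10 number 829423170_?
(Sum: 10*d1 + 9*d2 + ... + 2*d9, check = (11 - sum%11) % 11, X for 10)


Weighted sum: 250
250 mod 11 = 8

Check digit: 3


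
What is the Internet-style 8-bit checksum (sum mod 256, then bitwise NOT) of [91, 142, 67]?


Sum = 300 mod 256 = 44
Complement = 211

211


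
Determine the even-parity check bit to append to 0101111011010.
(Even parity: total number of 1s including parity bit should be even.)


Number of 1s in data: 8
Parity bit: 0

0


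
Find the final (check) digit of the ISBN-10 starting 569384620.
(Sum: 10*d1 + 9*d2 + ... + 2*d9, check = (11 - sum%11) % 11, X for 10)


Weighted sum: 295
295 mod 11 = 9

Check digit: 2


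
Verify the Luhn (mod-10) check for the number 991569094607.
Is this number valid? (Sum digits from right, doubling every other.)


Luhn sum = 67
67 mod 10 = 7

Invalid (Luhn sum mod 10 = 7)


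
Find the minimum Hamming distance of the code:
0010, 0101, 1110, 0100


Comparing all pairs, minimum distance: 1
Can detect 0 errors, correct 0 errors

1


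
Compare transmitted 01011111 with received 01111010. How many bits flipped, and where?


XOR: 00100101

3 error(s) at position(s): 2, 5, 7


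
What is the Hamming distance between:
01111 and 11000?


XOR: 10111
Count of 1s: 4

4


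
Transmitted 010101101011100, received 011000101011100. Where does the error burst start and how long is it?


XOR: 001101000000000

Burst at position 2, length 4


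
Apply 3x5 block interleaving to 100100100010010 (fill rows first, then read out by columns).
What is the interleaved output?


Matrix:
  10010
  01000
  10010
Read columns: 101010000101000

101010000101000


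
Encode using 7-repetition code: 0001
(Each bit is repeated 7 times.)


Each bit -> 7 copies

0000000000000000000001111111


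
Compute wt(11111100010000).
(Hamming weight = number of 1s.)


Counting 1s in 11111100010000

7


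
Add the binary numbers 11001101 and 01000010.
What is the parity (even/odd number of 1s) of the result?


11001101 = 205
01000010 = 66
Sum = 271 = 100001111
1s count = 5

odd parity (5 ones in 100001111)


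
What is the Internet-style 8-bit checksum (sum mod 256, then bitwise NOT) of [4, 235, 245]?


Sum = 484 mod 256 = 228
Complement = 27

27


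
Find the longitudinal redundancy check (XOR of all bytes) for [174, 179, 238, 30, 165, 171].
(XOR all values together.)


XOR chain: 174 ^ 179 ^ 238 ^ 30 ^ 165 ^ 171 = 227

227


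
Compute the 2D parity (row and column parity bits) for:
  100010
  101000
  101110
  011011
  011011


Row parities: 00000
Column parities: 100100

Row P: 00000, Col P: 100100, Corner: 0


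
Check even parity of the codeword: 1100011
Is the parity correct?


Number of 1s: 4

Yes, parity is correct (4 ones)


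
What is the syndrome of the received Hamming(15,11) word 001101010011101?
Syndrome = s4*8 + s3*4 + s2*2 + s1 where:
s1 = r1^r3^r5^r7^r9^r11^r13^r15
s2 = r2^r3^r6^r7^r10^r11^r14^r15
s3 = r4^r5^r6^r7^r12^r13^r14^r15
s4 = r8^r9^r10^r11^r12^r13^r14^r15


s1=0, s2=0, s3=1, s4=1

Syndrome = 12 (error at position 12)


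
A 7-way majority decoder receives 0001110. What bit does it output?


Ones: 3 out of 7
Threshold: 4

0 (3/7 voted 1)


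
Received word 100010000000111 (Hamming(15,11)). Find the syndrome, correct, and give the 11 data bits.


Syndrome = 8: error at position 8

Data: 01000000111 (corrected bit 8)


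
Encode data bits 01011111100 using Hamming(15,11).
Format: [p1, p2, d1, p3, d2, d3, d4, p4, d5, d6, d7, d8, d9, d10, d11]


Parity bits: p1=1, p2=1, p3=0, p4=1

110010111111100


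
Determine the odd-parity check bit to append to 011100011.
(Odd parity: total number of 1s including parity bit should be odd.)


Number of 1s in data: 5
Parity bit: 0

0


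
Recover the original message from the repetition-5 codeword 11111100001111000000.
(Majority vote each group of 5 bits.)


Groups: 11111, 10000, 11110, 00000
Majority votes: 1010

1010


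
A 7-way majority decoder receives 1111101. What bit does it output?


Ones: 6 out of 7
Threshold: 4

1 (6/7 voted 1)


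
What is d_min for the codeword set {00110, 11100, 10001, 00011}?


Comparing all pairs, minimum distance: 2
Can detect 1 errors, correct 0 errors

2


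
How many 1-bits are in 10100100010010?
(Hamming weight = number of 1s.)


Counting 1s in 10100100010010

5


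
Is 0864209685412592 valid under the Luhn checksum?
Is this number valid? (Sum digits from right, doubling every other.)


Luhn sum = 75
75 mod 10 = 5

Invalid (Luhn sum mod 10 = 5)


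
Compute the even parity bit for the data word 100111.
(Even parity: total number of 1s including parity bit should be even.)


Number of 1s in data: 4
Parity bit: 0

0


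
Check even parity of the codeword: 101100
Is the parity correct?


Number of 1s: 3

No, parity error (3 ones)


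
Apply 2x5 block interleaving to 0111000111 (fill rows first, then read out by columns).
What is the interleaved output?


Matrix:
  01110
  00111
Read columns: 0010111101

0010111101


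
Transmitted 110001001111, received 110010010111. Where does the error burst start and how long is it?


XOR: 000011011000

Burst at position 4, length 5


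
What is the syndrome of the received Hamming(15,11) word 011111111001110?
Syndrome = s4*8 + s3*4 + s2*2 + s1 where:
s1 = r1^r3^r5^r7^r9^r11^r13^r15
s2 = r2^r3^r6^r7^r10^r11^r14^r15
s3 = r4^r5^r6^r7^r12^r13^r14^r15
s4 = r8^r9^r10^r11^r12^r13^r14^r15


s1=1, s2=1, s3=1, s4=1

Syndrome = 15 (error at position 15)


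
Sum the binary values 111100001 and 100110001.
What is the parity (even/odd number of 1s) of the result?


111100001 = 481
100110001 = 305
Sum = 786 = 1100010010
1s count = 4

even parity (4 ones in 1100010010)


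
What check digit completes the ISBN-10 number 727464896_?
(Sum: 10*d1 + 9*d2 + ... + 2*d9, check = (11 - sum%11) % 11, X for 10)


Weighted sum: 299
299 mod 11 = 2

Check digit: 9


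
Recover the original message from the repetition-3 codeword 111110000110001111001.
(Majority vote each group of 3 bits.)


Groups: 111, 110, 000, 110, 001, 111, 001
Majority votes: 1101010

1101010


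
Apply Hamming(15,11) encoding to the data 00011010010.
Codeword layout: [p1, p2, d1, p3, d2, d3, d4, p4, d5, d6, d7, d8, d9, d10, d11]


Parity bits: p1=1, p2=1, p3=0, p4=1

110000111010010


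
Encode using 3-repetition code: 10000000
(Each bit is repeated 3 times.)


Each bit -> 3 copies

111000000000000000000000


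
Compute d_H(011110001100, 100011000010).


XOR: 111101001110
Count of 1s: 8

8


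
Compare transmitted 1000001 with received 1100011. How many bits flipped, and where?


XOR: 0100010

2 error(s) at position(s): 1, 5


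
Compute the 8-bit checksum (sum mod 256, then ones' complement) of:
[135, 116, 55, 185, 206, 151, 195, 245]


Sum = 1288 mod 256 = 8
Complement = 247

247


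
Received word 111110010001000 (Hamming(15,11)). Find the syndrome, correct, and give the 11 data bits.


Syndrome = 5: error at position 5

Data: 10000001000 (corrected bit 5)


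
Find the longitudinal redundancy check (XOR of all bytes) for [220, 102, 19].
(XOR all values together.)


XOR chain: 220 ^ 102 ^ 19 = 169

169


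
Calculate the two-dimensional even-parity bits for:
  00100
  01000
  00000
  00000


Row parities: 1100
Column parities: 01100

Row P: 1100, Col P: 01100, Corner: 0


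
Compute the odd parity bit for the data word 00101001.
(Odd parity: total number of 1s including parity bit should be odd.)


Number of 1s in data: 3
Parity bit: 0

0


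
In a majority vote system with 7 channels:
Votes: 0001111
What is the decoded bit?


Ones: 4 out of 7
Threshold: 4

1 (4/7 voted 1)


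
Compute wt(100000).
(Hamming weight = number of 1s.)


Counting 1s in 100000

1


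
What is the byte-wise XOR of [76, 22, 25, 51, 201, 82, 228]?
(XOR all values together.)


XOR chain: 76 ^ 22 ^ 25 ^ 51 ^ 201 ^ 82 ^ 228 = 15

15


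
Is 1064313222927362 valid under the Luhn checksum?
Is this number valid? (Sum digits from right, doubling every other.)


Luhn sum = 54
54 mod 10 = 4

Invalid (Luhn sum mod 10 = 4)


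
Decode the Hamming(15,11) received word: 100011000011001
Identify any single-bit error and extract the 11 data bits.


Syndrome = 10: error at position 10

Data: 01100111001 (corrected bit 10)


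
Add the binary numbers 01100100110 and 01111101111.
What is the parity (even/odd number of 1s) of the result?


01100100110 = 806
01111101111 = 1007
Sum = 1813 = 11100010101
1s count = 6

even parity (6 ones in 11100010101)


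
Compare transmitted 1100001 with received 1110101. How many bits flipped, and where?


XOR: 0010100

2 error(s) at position(s): 2, 4


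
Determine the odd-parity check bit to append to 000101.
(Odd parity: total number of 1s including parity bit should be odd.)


Number of 1s in data: 2
Parity bit: 1

1


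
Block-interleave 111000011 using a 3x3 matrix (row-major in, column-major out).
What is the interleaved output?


Matrix:
  111
  000
  011
Read columns: 100101101

100101101


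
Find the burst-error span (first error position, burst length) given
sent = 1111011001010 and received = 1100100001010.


XOR: 0011111000000

Burst at position 2, length 5


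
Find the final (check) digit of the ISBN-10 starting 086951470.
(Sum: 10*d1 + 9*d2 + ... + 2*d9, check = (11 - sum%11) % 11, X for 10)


Weighted sum: 255
255 mod 11 = 2

Check digit: 9


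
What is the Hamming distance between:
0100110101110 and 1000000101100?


XOR: 1100110000010
Count of 1s: 5

5


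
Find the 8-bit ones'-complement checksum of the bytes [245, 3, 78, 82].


Sum = 408 mod 256 = 152
Complement = 103

103


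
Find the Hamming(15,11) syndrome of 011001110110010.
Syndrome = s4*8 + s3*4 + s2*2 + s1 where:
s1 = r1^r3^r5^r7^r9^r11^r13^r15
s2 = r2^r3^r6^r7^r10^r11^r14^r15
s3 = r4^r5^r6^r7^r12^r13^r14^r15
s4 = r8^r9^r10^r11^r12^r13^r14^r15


s1=1, s2=1, s3=1, s4=0

Syndrome = 7 (error at position 7)


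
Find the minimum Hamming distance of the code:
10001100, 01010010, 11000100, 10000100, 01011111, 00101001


Comparing all pairs, minimum distance: 1
Can detect 0 errors, correct 0 errors

1


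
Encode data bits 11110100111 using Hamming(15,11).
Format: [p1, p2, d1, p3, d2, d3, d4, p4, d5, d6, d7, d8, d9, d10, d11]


Parity bits: p1=1, p2=0, p3=0, p4=0

101011100100111


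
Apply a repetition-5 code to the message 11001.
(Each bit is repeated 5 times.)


Each bit -> 5 copies

1111111111000000000011111


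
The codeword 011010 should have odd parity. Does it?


Number of 1s: 3

Yes, parity is correct (3 ones)


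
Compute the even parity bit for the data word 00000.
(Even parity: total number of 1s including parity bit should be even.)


Number of 1s in data: 0
Parity bit: 0

0


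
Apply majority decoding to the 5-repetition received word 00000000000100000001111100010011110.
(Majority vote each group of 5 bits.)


Groups: 00000, 00000, 01000, 00001, 11110, 00100, 11110
Majority votes: 0000101

0000101


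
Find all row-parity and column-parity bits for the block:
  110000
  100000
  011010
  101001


Row parities: 0111
Column parities: 100011

Row P: 0111, Col P: 100011, Corner: 1


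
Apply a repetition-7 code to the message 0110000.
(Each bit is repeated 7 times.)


Each bit -> 7 copies

0000000111111111111110000000000000000000000000000


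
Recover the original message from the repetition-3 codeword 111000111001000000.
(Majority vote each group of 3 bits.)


Groups: 111, 000, 111, 001, 000, 000
Majority votes: 101000

101000


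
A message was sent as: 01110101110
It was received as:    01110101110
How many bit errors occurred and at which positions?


XOR: 00000000000

0 errors (received matches sent)


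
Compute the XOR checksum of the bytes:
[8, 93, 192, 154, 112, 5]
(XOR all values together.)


XOR chain: 8 ^ 93 ^ 192 ^ 154 ^ 112 ^ 5 = 122

122


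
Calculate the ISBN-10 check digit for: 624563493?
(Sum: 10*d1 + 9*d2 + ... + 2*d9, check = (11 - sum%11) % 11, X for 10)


Weighted sum: 245
245 mod 11 = 3

Check digit: 8


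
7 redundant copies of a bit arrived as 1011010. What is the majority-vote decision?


Ones: 4 out of 7
Threshold: 4

1 (4/7 voted 1)


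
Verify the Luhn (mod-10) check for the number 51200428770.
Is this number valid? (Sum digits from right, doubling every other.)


Luhn sum = 38
38 mod 10 = 8

Invalid (Luhn sum mod 10 = 8)


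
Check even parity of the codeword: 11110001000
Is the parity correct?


Number of 1s: 5

No, parity error (5 ones)


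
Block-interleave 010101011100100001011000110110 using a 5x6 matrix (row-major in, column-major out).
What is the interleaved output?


Matrix:
  010101
  011100
  100001
  011000
  110110
Read columns: 001011101101010110010000110100

001011101101010110010000110100


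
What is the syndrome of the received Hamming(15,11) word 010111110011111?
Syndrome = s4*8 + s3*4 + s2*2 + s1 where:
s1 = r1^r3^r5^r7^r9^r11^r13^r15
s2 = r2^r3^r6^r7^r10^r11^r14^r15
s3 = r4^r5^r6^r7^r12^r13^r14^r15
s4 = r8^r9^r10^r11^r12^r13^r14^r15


s1=1, s2=0, s3=0, s4=0

Syndrome = 1 (error at position 1)


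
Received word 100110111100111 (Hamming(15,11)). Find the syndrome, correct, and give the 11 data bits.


Syndrome = 0: no error detected

Data: 01011100111 (no errors)


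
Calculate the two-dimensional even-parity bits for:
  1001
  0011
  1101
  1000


Row parities: 0011
Column parities: 1111

Row P: 0011, Col P: 1111, Corner: 0


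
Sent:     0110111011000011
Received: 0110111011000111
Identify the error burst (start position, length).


XOR: 0000000000000100

Burst at position 13, length 1


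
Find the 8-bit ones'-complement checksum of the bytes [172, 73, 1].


Sum = 246 mod 256 = 246
Complement = 9

9


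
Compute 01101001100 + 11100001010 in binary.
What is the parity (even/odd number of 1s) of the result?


01101001100 = 844
11100001010 = 1802
Sum = 2646 = 101001010110
1s count = 6

even parity (6 ones in 101001010110)


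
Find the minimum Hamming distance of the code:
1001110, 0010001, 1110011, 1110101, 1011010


Comparing all pairs, minimum distance: 2
Can detect 1 errors, correct 0 errors

2


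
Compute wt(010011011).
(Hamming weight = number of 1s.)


Counting 1s in 010011011

5


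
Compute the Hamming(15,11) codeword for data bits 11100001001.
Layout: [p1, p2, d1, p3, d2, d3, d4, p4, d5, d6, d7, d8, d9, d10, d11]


Parity bits: p1=1, p2=1, p3=0, p4=0

111011000001001


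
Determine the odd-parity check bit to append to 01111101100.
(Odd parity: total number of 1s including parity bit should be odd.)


Number of 1s in data: 7
Parity bit: 0

0


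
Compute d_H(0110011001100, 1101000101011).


XOR: 1011011100111
Count of 1s: 9

9


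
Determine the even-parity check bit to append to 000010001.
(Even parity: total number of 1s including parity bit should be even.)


Number of 1s in data: 2
Parity bit: 0

0


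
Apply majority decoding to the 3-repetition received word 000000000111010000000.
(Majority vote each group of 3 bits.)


Groups: 000, 000, 000, 111, 010, 000, 000
Majority votes: 0001000

0001000


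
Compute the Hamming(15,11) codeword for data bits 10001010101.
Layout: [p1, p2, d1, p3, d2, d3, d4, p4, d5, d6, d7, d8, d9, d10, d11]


Parity bits: p1=1, p2=1, p3=0, p4=0

111000001010101


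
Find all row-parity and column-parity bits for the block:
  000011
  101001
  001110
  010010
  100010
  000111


Row parities: 011001
Column parities: 010011

Row P: 011001, Col P: 010011, Corner: 1


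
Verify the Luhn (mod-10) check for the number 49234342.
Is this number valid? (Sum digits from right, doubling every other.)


Luhn sum = 45
45 mod 10 = 5

Invalid (Luhn sum mod 10 = 5)


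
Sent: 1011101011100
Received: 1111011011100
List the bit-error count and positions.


XOR: 0100110000000

3 error(s) at position(s): 1, 4, 5


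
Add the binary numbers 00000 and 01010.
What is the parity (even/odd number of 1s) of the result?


00000 = 0
01010 = 10
Sum = 10 = 1010
1s count = 2

even parity (2 ones in 1010)


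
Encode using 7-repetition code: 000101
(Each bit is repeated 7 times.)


Each bit -> 7 copies

000000000000000000000111111100000001111111


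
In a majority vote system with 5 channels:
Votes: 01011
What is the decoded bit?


Ones: 3 out of 5
Threshold: 3

1 (3/5 voted 1)


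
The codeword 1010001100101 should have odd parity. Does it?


Number of 1s: 6

No, parity error (6 ones)


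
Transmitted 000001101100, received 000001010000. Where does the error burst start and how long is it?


XOR: 000000111100

Burst at position 6, length 4


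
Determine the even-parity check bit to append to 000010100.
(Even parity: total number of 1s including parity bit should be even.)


Number of 1s in data: 2
Parity bit: 0

0


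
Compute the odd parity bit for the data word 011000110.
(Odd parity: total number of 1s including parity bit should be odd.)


Number of 1s in data: 4
Parity bit: 1

1


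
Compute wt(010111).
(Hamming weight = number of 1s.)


Counting 1s in 010111

4


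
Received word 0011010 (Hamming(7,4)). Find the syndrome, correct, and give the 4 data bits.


Syndrome = 1: error at position 1

Data: 1010 (corrected bit 1)


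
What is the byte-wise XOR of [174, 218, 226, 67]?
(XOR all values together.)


XOR chain: 174 ^ 218 ^ 226 ^ 67 = 213

213


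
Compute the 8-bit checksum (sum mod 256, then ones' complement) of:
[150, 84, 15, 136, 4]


Sum = 389 mod 256 = 133
Complement = 122

122


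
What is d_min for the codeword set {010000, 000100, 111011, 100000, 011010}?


Comparing all pairs, minimum distance: 2
Can detect 1 errors, correct 0 errors

2


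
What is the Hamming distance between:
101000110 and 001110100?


XOR: 100110010
Count of 1s: 4

4


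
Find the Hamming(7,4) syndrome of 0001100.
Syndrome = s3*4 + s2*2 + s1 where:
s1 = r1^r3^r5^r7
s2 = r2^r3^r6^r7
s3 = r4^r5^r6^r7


s1=1, s2=0, s3=0

Syndrome = 1 (error at position 1)


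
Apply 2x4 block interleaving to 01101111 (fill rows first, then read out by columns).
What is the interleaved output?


Matrix:
  0110
  1111
Read columns: 01111101

01111101


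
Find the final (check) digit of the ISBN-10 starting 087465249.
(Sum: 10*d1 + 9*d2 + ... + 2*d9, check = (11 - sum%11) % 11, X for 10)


Weighted sum: 255
255 mod 11 = 2

Check digit: 9


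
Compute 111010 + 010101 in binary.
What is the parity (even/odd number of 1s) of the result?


111010 = 58
010101 = 21
Sum = 79 = 1001111
1s count = 5

odd parity (5 ones in 1001111)


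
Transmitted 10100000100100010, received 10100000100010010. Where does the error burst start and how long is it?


XOR: 00000000000110000

Burst at position 11, length 2


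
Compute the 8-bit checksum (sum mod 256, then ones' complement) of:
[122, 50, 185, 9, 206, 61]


Sum = 633 mod 256 = 121
Complement = 134

134


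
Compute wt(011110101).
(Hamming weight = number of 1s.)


Counting 1s in 011110101

6


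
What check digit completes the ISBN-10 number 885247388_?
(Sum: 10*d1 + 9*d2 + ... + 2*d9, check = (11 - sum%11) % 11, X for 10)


Weighted sum: 317
317 mod 11 = 9

Check digit: 2


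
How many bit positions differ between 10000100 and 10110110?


XOR: 00110010
Count of 1s: 3

3


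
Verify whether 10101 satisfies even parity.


Number of 1s: 3

No, parity error (3 ones)


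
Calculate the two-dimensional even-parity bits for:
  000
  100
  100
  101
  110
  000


Row parities: 011000
Column parities: 011

Row P: 011000, Col P: 011, Corner: 0


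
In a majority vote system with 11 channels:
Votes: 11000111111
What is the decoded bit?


Ones: 8 out of 11
Threshold: 6

1 (8/11 voted 1)


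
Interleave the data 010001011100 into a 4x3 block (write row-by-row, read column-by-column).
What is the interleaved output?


Matrix:
  010
  001
  011
  100
Read columns: 000110100110

000110100110


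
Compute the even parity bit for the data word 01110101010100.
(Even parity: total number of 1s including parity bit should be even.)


Number of 1s in data: 7
Parity bit: 1

1


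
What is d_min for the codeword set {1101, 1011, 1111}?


Comparing all pairs, minimum distance: 1
Can detect 0 errors, correct 0 errors

1


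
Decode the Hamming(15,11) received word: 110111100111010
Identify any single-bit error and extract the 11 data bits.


Syndrome = 0: no error detected

Data: 01110111010 (no errors)


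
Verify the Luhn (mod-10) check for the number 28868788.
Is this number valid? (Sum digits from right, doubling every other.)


Luhn sum = 54
54 mod 10 = 4

Invalid (Luhn sum mod 10 = 4)


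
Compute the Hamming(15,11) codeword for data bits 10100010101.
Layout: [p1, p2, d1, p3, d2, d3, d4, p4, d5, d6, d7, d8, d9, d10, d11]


Parity bits: p1=0, p2=0, p3=1, p4=1

001101010010101


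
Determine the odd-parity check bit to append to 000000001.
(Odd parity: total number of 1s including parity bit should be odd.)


Number of 1s in data: 1
Parity bit: 0

0


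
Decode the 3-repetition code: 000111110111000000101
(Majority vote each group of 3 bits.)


Groups: 000, 111, 110, 111, 000, 000, 101
Majority votes: 0111001

0111001


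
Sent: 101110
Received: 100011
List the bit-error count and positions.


XOR: 001101

3 error(s) at position(s): 2, 3, 5


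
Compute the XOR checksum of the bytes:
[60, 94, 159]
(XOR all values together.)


XOR chain: 60 ^ 94 ^ 159 = 253

253
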